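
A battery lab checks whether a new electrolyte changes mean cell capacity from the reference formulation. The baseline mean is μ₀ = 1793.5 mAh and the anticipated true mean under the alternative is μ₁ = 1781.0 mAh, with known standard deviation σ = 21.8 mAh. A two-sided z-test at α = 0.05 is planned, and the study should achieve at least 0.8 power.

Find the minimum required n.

Standardized effect: d = |μ₁ − μ₀| / σ = |1781.0 − 1793.5| / 21.8 = 0.5734
Set Φ(δ − 1.960) = 0.8; then δ − 1.960 = Φ⁻¹(0.8) = 0.842, giving δ = 2.802.
(For δ > 0 the lower-tail rejection region contributes negligibly to power, so the one-term inversion is standard.)
δ = d·√n ⇒ n = (δ/d)² = (2.802 / 0.5734)² = 23.87.
Rounding up, n = 24.

n = 24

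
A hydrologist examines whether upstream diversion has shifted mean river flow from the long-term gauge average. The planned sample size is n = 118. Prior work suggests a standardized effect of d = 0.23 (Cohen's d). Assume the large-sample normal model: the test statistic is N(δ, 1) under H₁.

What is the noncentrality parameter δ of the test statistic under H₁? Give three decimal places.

δ ≈ 2.498

δ = d·√n = 0.23 × √118 = 2.4984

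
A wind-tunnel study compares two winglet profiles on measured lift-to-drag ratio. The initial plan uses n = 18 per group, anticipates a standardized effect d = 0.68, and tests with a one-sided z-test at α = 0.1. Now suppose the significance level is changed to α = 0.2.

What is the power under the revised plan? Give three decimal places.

Power ≈ 0.885

δ = d·√(n/2) = 0.68 × √(18/2) = 2.0400 (unchanged). New critical value: z_{0.2} = 0.842.
Revised power = Φ(δ − 0.842) = Φ(1.198) = 0.8846.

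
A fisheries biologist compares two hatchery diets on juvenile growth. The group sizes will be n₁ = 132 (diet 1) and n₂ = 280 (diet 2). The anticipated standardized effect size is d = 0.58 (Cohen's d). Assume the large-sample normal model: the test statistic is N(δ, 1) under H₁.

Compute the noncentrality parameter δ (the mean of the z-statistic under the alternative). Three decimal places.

δ ≈ 5.493

δ = d / √(1/n₁ + 1/n₂) = 0.58 / √(1/132 + 1/280) = 5.4935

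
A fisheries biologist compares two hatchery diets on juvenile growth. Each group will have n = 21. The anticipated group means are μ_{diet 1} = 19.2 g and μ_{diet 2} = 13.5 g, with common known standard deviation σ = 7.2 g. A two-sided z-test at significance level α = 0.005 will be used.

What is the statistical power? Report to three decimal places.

Standardized effect: d = |μ_{diet 1} − μ_{diet 2}| / σ = |19.2 − 13.5| / 7.2 = 0.7917
Noncentrality parameter: δ = d·√(n/2) = 0.7917 × √(21/2) = 2.5653
Critical value for a two-sided test at α = 0.005: z_{α/2} = 2.807.
Power = Φ(δ − 2.807) + Φ(−δ − 2.807) = Φ(-0.242) + Φ(-5.372) = 0.4045 + 0.0000 = 0.4045.

Power ≈ 0.404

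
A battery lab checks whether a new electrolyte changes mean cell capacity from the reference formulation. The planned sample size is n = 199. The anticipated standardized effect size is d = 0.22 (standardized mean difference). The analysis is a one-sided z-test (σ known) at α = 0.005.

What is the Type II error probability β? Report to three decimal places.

β ≈ 0.299

Noncentrality parameter: δ = d·√n = 0.22 × √199 = 3.1035
One-sided α = 0.005 → critical value z_{0.005} = 2.576.
Power = P(Z > 2.576 − δ) = Φ(0.528) = 0.7011.
Type II error: β = 1 − power = 1 − 0.7011 = 0.2989.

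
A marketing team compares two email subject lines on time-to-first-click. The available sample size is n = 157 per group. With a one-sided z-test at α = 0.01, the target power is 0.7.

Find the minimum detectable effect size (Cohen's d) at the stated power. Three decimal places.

d ≈ 0.322

Need Φ(δ − 2.326) = 0.7, so δ = 2.326 + 0.524 = 2.851.
δ = d·√(n/2) ⇒ d = δ/√(n/2) = 2.851/√(157/2) = 0.3218.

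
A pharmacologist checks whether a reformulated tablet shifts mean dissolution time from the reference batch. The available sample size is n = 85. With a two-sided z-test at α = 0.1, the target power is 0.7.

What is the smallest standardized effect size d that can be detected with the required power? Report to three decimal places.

Need Φ(δ − 1.645) = 0.7, so δ = 1.645 + 0.524 = 2.169.
(Lower-tail contribution to power is negligible for δ > 0.)
δ = d·√n ⇒ d = δ/√n = 2.169/√85 = 0.2353.

d ≈ 0.235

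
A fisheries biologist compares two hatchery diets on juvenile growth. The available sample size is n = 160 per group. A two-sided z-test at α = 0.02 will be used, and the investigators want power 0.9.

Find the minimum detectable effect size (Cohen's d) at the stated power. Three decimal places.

Need Φ(δ − 2.326) = 0.9, so δ = 2.326 + 1.282 = 3.608.
(Lower-tail contribution to power is negligible for δ > 0.)
δ = d·√(n/2) ⇒ d = δ/√(n/2) = 3.608/√(160/2) = 0.4034.

d ≈ 0.403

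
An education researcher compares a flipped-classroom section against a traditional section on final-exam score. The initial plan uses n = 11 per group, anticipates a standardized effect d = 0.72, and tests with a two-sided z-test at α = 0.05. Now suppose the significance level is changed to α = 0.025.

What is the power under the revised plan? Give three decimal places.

δ = d·√(n/2) = 0.72 × √(11/2) = 1.6885 (unchanged). New critical value: z_{0.0125} = 2.241.
Revised power = Φ(δ − 2.241) + Φ(−δ − 2.241) = Φ(-0.553) + Φ(-3.930) = 0.2902 + 0.0000 = 0.2902.

Power ≈ 0.290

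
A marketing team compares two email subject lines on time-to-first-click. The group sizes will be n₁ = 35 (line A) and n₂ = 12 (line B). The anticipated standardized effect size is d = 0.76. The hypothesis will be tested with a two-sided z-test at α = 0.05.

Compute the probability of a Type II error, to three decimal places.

β ≈ 0.378

Noncentrality parameter: δ = d / √(1/n₁ + 1/n₂) = 0.76 / √(1/35 + 1/12) = 2.2719
Critical value for a two-sided test at α = 0.05: z_{α/2} = 1.960.
Power = Φ(δ − 1.960) + Φ(−δ − 1.960) = Φ(0.312) + Φ(-4.232) = 0.6225 + 0.0000 = 0.6225.
Type II error: β = 1 − power = 1 − 0.6225 = 0.3775.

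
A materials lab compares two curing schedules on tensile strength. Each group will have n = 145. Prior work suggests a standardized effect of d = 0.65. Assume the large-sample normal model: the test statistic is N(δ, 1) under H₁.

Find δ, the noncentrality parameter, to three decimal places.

The noncentrality parameter scales effect size by the design's sample-size factor: δ = d·√(n/2) = 0.65 × √(145/2) = 5.5346

δ ≈ 5.535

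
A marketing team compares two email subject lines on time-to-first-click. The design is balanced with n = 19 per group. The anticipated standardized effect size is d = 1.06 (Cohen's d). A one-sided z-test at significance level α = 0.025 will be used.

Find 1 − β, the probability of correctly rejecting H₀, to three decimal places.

Power ≈ 0.904

Noncentrality parameter: δ = d·√(n/2) = 1.06 × √(19/2) = 3.2671
One-sided α = 0.025 → critical value z_{0.025} = 1.960.
Power = Φ(δ − 1.960) = Φ(1.307) = 0.9044.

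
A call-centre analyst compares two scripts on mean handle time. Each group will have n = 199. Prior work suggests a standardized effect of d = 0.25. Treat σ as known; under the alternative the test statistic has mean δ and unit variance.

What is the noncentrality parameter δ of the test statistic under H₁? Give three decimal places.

δ ≈ 2.494

The noncentrality parameter scales effect size by the design's sample-size factor: δ = d·√(n/2) = 0.25 × √(199/2) = 2.4937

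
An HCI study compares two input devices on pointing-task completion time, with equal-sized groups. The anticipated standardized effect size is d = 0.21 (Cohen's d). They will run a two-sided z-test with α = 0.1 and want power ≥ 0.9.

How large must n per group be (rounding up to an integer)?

Set Φ(δ − 1.645) = 0.9; then δ − 1.645 = Φ⁻¹(0.9) = 1.282, giving δ = 2.926.
(Ignoring the negligible lower-tail rejection probability gives the usual closed-form inversion.)
δ = d·√(n/2) ⇒ n = 2(δ/d)² = 2 × (2.926 / 0.21)² = 388.38.
Rounding up, n = 389 per group.

n = 389 per group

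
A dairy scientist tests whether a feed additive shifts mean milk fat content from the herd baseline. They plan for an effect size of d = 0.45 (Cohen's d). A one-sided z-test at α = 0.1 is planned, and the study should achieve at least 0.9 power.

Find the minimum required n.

For power 0.9 need Φ(δ − z_{0.1}) = 0.9, so δ = z_{0.1} + z_{0.10} = 1.282 + 1.282 = 2.563.
δ = d·√n ⇒ n = (δ/d)² = (2.563 / 0.45)² = 32.44.
Rounding up, n = 33.

n = 33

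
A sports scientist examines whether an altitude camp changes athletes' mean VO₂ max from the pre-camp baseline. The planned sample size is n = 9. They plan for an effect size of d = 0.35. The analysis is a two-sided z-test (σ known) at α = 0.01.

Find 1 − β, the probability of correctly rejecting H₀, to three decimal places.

Noncentrality parameter: δ = d·√n = 0.35 × √9 = 1.0500
Critical value for a two-sided test at α = 0.01: z_{α/2} = 2.576.
Power = Φ(δ − 2.576) + Φ(−δ − 2.576) = Φ(-1.526) + Φ(-3.626) = 0.0635 + 0.0001 = 0.0637.

Power ≈ 0.064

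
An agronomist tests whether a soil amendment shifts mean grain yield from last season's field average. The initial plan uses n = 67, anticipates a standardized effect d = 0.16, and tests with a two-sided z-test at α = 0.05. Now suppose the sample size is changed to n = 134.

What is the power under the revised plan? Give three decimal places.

With n = 134: δ = d·√n = 0.16 × √134 = 1.8521. Critical value z_{0.025} = 1.960.
Revised power = Φ(δ − 1.960) + Φ(−δ − 1.960) = Φ(-0.108) + Φ(-3.812) = 0.4571 + 0.0001 = 0.4571.

Power ≈ 0.457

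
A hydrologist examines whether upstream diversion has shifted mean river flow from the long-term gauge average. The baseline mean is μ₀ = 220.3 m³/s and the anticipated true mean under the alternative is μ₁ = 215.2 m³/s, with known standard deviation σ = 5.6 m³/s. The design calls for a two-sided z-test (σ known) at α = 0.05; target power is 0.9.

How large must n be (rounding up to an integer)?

n = 13

Standardized effect: d = |μ₁ − μ₀| / σ = |215.2 − 220.3| / 5.6 = 0.9107
Set Φ(δ − 1.960) = 0.9; then δ − 1.960 = Φ⁻¹(0.9) = 1.282, giving δ = 3.242.
(The Φ(−δ − z_{α/2}) term is vanishingly small for δ > 0 and is dropped in the standard sample-size formula.)
δ = d·√n ⇒ n = (δ/d)² = (3.242 / 0.9107)² = 12.67.
Round up to the next whole unit.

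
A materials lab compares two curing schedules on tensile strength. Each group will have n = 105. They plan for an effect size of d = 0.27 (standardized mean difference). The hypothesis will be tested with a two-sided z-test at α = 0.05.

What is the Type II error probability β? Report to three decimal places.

Noncentrality parameter: δ = d·√(n/2) = 0.27 × √(105/2) = 1.9563
Two-sided α = 0.05 → critical value z_{0.025} = 1.960.
Power = Φ(δ − 1.960) + Φ(−δ − 1.960) = Φ(-0.004) + Φ(-3.916) = 0.4986 + 0.0000 = 0.4986.
Type II error: β = 1 − power = 1 − 0.4986 = 0.5014.

β ≈ 0.501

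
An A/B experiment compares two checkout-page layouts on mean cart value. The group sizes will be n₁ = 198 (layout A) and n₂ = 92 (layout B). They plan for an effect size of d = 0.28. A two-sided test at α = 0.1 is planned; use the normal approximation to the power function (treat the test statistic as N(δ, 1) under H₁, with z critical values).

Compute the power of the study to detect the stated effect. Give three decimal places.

Power ≈ 0.717

Noncentrality parameter: δ = d / √(1/n₁ + 1/n₂) = 0.28 / √(1/198 + 1/92) = 2.2191
Two-sided α = 0.1 → critical value z_{0.05} = 1.645.
Power = Φ(δ − 1.645) + Φ(−δ − 1.645) = Φ(0.574) + Φ(-3.864) = 0.7171 + 0.0001 = 0.7172.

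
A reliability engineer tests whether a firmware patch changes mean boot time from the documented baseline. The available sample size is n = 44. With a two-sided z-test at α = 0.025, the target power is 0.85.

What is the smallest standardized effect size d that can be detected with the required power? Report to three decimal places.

d ≈ 0.494

Required noncentrality: δ = z_{0.0125} + z_{0.15} = 2.241 + 1.036 = 3.278.
(The second rejection-region term Φ(−δ − z_{α/2}) is negligible and dropped.)
δ = d·√n ⇒ d = δ/√n = 3.278/√44 = 0.4942.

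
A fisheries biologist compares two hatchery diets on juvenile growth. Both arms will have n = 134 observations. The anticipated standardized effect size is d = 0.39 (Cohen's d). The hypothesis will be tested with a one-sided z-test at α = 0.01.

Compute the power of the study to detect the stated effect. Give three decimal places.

Noncentrality parameter: δ = d·√(n/2) = 0.39 × √(134/2) = 3.1923
One-sided α = 0.01 → critical value z_{0.01} = 2.326.
Power = Φ(δ − 2.326) = Φ(0.866) = 0.8067.

Power ≈ 0.807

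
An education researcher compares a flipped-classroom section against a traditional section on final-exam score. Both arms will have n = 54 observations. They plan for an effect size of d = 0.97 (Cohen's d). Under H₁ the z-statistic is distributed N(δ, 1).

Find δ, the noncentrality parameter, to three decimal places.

δ = d·√(n/2) = 0.97 × √(54/2) = 5.0403

δ ≈ 5.040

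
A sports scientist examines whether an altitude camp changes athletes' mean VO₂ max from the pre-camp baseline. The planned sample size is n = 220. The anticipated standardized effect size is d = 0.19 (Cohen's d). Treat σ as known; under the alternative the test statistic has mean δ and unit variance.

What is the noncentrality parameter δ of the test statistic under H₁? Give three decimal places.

δ ≈ 2.818

The noncentrality parameter scales effect size by the design's sample-size factor: δ = d·√n = 0.19 × √220 = 2.8182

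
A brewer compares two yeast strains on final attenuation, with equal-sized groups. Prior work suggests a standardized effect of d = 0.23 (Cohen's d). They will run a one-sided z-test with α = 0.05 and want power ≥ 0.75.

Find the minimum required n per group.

For power 0.75 need Φ(δ − z_{0.05}) = 0.75, so δ = z_{0.05} + z_{0.25} = 1.645 + 0.674 = 2.319.
δ = d·√(n/2) ⇒ n = 2(δ/d)² = 2 × (2.319 / 0.23)² = 203.38.
Rounding up, n = 204 per group.

n = 204 per group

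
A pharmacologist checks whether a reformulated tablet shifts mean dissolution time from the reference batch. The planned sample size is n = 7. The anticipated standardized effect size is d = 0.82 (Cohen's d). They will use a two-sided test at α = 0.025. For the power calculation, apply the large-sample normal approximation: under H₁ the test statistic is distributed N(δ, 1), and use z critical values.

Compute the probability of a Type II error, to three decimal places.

Noncentrality parameter: δ = d·√n = 0.82 × √7 = 2.1695
Critical value for a two-sided test at α = 0.025: z_{α/2} = 2.241.
Power = Φ(δ − 2.241) + Φ(−δ − 2.241) = Φ(-0.072) + Φ(-4.411) = 0.4713 + 0.0000 = 0.4714.
Type II error: β = 1 − power = 1 − 0.4714 = 0.5286.

β ≈ 0.529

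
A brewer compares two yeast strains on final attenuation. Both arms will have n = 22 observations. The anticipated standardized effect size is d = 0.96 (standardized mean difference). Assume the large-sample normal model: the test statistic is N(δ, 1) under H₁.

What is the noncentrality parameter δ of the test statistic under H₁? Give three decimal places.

δ ≈ 3.184

δ = d·√(n/2) = 0.96 × √(22/2) = 3.1840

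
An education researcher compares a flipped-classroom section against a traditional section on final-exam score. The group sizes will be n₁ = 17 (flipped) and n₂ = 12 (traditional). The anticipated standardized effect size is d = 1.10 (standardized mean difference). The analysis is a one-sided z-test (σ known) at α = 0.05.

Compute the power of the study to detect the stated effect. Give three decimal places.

Power ≈ 0.898

Noncentrality parameter: δ = d / √(1/n₁ + 1/n₂) = 1.10 / √(1/17 + 1/12) = 2.9175
Critical value for a one-sided test at α = 0.05: z_α = 1.645.
Power = Φ(δ − 1.645) = Φ(1.273) = 0.8984.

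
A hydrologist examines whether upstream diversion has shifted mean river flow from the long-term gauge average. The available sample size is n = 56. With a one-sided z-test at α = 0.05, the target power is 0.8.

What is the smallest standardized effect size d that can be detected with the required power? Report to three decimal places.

Need Φ(δ − 1.645) = 0.8, so δ = 1.645 + 0.842 = 2.486.
δ = d·√n ⇒ d = δ/√n = 2.486/√56 = 0.3323.

d ≈ 0.332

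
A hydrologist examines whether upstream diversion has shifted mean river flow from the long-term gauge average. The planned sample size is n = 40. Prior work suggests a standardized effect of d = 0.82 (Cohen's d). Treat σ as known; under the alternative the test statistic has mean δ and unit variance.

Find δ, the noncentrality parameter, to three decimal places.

δ ≈ 5.186

The noncentrality parameter scales effect size by the design's sample-size factor: δ = d·√n = 0.82 × √40 = 5.1861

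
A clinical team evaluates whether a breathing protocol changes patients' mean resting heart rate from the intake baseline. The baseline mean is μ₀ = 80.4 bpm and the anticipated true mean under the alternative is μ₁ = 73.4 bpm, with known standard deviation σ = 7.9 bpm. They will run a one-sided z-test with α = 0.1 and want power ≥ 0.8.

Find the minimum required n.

n = 6

Standardized effect: d = |μ₁ − μ₀| / σ = |73.4 − 80.4| / 7.9 = 0.8861
For power 0.8 need Φ(δ − z_{0.1}) = 0.8, so δ = z_{0.1} + z_{0.20} = 1.282 + 0.842 = 2.123.
δ = d·√n ⇒ n = (δ/d)² = (2.123 / 0.8861)² = 5.74.
Round up to the next whole unit.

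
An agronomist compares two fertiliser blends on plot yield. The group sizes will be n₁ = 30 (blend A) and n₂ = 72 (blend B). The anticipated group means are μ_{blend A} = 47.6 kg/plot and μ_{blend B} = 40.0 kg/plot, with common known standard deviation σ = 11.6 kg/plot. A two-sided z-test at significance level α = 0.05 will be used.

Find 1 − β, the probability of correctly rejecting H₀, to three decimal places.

Power ≈ 0.854

Standardized effect: d = |μ_{blend A} − μ_{blend B}| / σ = |47.6 − 40.0| / 11.6 = 0.6552
Noncentrality parameter: δ = d / √(1/n₁ + 1/n₂) = 0.6552 / √(1/30 + 1/72) = 3.0150
Critical value for a two-sided test at α = 0.05: z_{α/2} = 1.960.
Power = Φ(δ − 1.960) + Φ(−δ − 1.960) = Φ(1.055) + Φ(-4.975) = 0.8543 + 0.0000 = 0.8543.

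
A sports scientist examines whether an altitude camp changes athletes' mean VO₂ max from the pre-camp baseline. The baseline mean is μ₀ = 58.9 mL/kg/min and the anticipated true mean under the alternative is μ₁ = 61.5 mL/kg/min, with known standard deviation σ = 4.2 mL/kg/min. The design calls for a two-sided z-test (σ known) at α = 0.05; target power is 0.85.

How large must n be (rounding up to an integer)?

Standardized effect: d = |μ₁ − μ₀| / σ = |61.5 − 58.9| / 4.2 = 0.6190
Set Φ(δ − 1.960) = 0.85; then δ − 1.960 = Φ⁻¹(0.85) = 1.036, giving δ = 2.996.
(Ignoring the negligible lower-tail rejection probability gives the usual closed-form inversion.)
δ = d·√n ⇒ n = (δ/d)² = (2.996 / 0.6190)² = 23.43.
Rounding up, n = 24.

n = 24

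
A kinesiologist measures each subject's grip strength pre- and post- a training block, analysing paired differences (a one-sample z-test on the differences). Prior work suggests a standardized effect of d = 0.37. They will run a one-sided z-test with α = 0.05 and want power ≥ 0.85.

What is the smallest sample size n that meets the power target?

Set Φ(δ − 1.645) = 0.85; then δ − 1.645 = Φ⁻¹(0.85) = 1.036, giving δ = 2.681.
δ = d·√n ⇒ n = (δ/d)² = (2.681 / 0.37)² = 52.51.
Rounding up, n = 53.

n = 53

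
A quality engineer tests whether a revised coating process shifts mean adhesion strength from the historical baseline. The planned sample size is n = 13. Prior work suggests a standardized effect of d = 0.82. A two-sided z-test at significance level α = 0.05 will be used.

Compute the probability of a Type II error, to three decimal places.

Noncentrality parameter: δ = d·√n = 0.82 × √13 = 2.9566
Critical value for a two-sided test at α = 0.05: z_{α/2} = 1.960.
Power = Φ(δ − 1.960) + Φ(−δ − 1.960) = Φ(0.997) + Φ(-4.917) = 0.8405 + 0.0000 = 0.8405.
Type II error: β = 1 − power = 1 − 0.8405 = 0.1595.

β ≈ 0.159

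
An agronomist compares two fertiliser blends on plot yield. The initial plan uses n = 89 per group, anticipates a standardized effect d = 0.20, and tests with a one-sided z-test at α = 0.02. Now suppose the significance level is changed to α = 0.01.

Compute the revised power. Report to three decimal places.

δ = d·√(n/2) = 0.20 × √(89/2) = 1.3342 (unchanged). New critical value: z_{0.01} = 2.326.
Revised power = Φ(δ − 2.326) = Φ(-0.992) = 0.1606.

Power ≈ 0.161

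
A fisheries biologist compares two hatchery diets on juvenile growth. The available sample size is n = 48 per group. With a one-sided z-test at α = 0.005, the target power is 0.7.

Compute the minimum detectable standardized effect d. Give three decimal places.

Required noncentrality: δ = z_{0.005} + z_{0.30} = 2.576 + 0.524 = 3.100.
δ = d·√(n/2) ⇒ d = δ/√(n/2) = 3.100/√(48/2) = 0.6328.

d ≈ 0.633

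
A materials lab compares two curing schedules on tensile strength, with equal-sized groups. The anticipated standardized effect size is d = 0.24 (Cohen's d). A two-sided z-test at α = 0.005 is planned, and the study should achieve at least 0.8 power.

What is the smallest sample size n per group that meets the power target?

For power 0.8 need Φ(δ − z_{0.0025}) = 0.8, so δ = z_{0.0025} + z_{0.20} = 2.807 + 0.842 = 3.649.
(Ignoring the negligible lower-tail rejection probability gives the usual closed-form inversion.)
δ = d·√(n/2) ⇒ n = 2(δ/d)² = 2 × (3.649 / 0.24)² = 462.25.
Rounding up, n = 463 per group.

n = 463 per group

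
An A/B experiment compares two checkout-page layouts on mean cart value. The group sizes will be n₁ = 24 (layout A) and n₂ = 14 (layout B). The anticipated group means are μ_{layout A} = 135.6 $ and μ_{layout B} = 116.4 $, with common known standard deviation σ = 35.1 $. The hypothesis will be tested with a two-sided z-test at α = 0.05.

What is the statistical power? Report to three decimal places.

Standardized effect: d = |μ_{layout A} − μ_{layout B}| / σ = |135.6 − 116.4| / 35.1 = 0.5470
Noncentrality parameter: δ = d / √(1/n₁ + 1/n₂) = 0.5470 / √(1/24 + 1/14) = 1.6266
Two-sided α = 0.05 → critical value z_{0.025} = 1.960.
Power = Φ(δ − 1.960) + Φ(−δ − 1.960) = Φ(-0.333) + Φ(-3.587) = 0.3694 + 0.0002 = 0.3696.

Power ≈ 0.370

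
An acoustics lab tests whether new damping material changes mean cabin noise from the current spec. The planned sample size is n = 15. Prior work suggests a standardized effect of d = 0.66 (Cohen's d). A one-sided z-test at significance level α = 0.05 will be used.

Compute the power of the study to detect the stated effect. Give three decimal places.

Noncentrality parameter: λ = d·√n = 0.66 × √15 = 2.5562
One-sided α = 0.05 → critical value z_{0.05} = 1.645.
Power = Φ(λ − 1.645) = Φ(0.911) = 0.8189.

Power ≈ 0.819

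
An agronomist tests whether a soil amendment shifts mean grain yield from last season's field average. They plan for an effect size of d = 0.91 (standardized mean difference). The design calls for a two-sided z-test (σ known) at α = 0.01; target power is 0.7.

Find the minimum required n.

n = 12

For power 0.7 need Φ(δ − z_{0.005}) = 0.7, so δ = z_{0.005} + z_{0.30} = 2.576 + 0.524 = 3.100.
(The Φ(−δ − z_{α/2}) term is vanishingly small for δ > 0 and is dropped in the standard sample-size formula.)
δ = d·√n ⇒ n = (δ/d)² = (3.100 / 0.91)² = 11.61.
Rounding up, n = 12.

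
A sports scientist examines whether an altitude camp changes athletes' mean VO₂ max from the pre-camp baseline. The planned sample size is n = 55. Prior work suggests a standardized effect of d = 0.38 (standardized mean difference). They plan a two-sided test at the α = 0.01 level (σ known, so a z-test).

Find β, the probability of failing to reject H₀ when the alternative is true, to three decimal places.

Noncentrality parameter: δ = d·√n = 0.38 × √55 = 2.8182
Two-sided α = 0.01 → critical value z_{0.005} = 2.576.
Power = Φ(δ − 2.576) + Φ(−δ − 2.576) = Φ(0.242) + Φ(-5.394) = 0.5957 + 0.0000 = 0.5957.
Type II error: β = 1 − power = 1 − 0.5957 = 0.4043.

β ≈ 0.404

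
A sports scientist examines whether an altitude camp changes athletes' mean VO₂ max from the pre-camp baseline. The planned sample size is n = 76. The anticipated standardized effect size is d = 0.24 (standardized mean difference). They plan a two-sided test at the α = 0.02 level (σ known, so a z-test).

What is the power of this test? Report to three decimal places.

Power ≈ 0.407

Noncentrality parameter: δ = d·√n = 0.24 × √76 = 2.0923
Two-sided α = 0.02 → critical value z_{0.01} = 2.326.
Power = Φ(δ − 2.326) + Φ(−δ − 2.326) = Φ(-0.234) + Φ(-4.419) = 0.4075 + 0.0000 = 0.4075.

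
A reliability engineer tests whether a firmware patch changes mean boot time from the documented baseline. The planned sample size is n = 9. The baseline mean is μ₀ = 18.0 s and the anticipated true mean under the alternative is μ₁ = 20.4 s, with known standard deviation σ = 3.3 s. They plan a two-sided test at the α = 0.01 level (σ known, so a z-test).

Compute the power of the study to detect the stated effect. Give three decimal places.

Power ≈ 0.347

Standardized effect: d = |μ₁ − μ₀| / σ = |20.4 − 18.0| / 3.3 = 0.7273
Noncentrality parameter: δ = d·√n = 0.7273 × √9 = 2.1818
Two-sided α = 0.01 → critical value z_{0.005} = 2.576.
Power = Φ(δ − 2.576) + Φ(−δ − 2.576) = Φ(-0.394) + Φ(-4.758) = 0.3468 + 0.0000 = 0.3468.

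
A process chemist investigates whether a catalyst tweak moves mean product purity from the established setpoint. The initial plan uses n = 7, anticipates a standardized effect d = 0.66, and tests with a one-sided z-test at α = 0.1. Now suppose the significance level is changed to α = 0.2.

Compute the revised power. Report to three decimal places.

δ = d·√n = 0.66 × √7 = 1.7462 (unchanged). New critical value: z_{0.2} = 0.842.
Revised power = P(Z > 0.842 − δ) = Φ(0.905) = 0.8172.

Power ≈ 0.817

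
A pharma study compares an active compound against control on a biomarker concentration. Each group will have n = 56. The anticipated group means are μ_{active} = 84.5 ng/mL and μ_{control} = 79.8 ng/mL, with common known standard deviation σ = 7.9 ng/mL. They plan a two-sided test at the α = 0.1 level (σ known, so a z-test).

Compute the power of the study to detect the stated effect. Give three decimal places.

Standardized effect: d = |μ_{active} − μ_{control}| / σ = |84.5 − 79.8| / 7.9 = 0.5949
Noncentrality parameter: δ = d·√(n/2) = 0.5949 × √(56/2) = 3.1481
Two-sided α = 0.1 → critical value z_{0.05} = 1.645.
Power = Φ(δ − 1.645) + Φ(−δ − 1.645) = Φ(1.503) + Φ(-4.793) = 0.9336 + 0.0000 = 0.9336.

Power ≈ 0.934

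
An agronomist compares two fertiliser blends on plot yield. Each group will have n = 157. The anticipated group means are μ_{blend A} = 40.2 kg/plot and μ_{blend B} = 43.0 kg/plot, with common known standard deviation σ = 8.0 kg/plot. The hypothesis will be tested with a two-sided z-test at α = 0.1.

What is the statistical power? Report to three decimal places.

Standardized effect: d = |μ_{blend A} − μ_{blend B}| / σ = |40.2 − 43.0| / 8.0 = 0.3500
Noncentrality parameter: δ = d·√(n/2) = 0.3500 × √(157/2) = 3.1010
Two-sided α = 0.1 → critical value z_{0.05} = 1.645.
Power = Φ(δ − 1.645) + Φ(−δ − 1.645) = Φ(1.456) + Φ(-4.746) = 0.9273 + 0.0000 = 0.9273.

Power ≈ 0.927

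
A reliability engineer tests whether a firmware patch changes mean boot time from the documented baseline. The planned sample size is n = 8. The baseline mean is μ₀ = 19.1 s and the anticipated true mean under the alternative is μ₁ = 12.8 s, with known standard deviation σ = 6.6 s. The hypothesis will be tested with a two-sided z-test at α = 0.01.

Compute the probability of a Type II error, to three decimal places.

β ≈ 0.451

Standardized effect: d = |μ₁ − μ₀| / σ = |12.8 − 19.1| / 6.6 = 0.9545
Noncentrality parameter: δ = d·√n = 0.9545 × √8 = 2.6999
Critical value for a two-sided test at α = 0.01: z_{α/2} = 2.576.
Power = Φ(δ − 2.576) + Φ(−δ − 2.576) = Φ(0.124) + Φ(-5.276) = 0.5494 + 0.0000 = 0.5494.
Type II error: β = 1 − power = 1 − 0.5494 = 0.4506.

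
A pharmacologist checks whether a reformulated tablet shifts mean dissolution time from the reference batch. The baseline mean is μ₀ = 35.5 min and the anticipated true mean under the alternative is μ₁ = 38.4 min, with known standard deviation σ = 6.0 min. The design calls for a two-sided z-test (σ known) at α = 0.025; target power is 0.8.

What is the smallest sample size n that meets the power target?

Standardized effect: d = |μ₁ − μ₀| / σ = |38.4 − 35.5| / 6.0 = 0.4833
For power 0.8 need Φ(δ − z_{0.0125}) = 0.8, so δ = z_{0.0125} + z_{0.20} = 2.241 + 0.842 = 3.083.
(The Φ(−δ − z_{α/2}) term is vanishingly small for δ > 0 and is dropped in the standard sample-size formula.)
δ = d·√n ⇒ n = (δ/d)² = (3.083 / 0.4833)² = 40.69.
Rounding up, n = 41.

n = 41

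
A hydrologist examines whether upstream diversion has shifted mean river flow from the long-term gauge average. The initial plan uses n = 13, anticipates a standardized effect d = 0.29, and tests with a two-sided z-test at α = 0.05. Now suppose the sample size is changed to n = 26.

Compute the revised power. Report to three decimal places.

With n = 26: δ = d·√n = 0.29 × √26 = 1.4787. Critical value z_{0.025} = 1.960.
Revised power = Φ(δ − 1.960) + Φ(−δ − 1.960) = Φ(-0.481) + Φ(-3.439) = 0.3152 + 0.0003 = 0.3155.

Power ≈ 0.315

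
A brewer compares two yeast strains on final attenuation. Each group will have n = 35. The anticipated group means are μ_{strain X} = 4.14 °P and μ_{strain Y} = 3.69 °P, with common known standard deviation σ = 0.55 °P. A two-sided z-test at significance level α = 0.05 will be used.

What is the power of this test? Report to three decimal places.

Power ≈ 0.928

Standardized effect: d = |μ_{strain X} − μ_{strain Y}| / σ = |4.14 − 3.69| / 0.55 = 0.8182
Noncentrality parameter: δ = d·√(n/2) = 0.8182 × √(35/2) = 3.4227
Two-sided α = 0.05 → critical value z_{0.025} = 1.960.
Power = Φ(δ − 1.960) + Φ(−δ − 1.960) = Φ(1.463) + Φ(-5.383) = 0.9282 + 0.0000 = 0.9282.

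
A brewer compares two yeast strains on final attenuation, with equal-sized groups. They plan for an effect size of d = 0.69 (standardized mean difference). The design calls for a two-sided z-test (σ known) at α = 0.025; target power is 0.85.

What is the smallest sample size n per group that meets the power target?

n = 46 per group

Set Φ(δ − 2.241) = 0.85; then δ − 2.241 = Φ⁻¹(0.85) = 1.036, giving δ = 3.278.
(For δ > 0 the lower-tail rejection region contributes negligibly to power, so the one-term inversion is standard.)
δ = d·√(n/2) ⇒ n = 2(δ/d)² = 2 × (3.278 / 0.69)² = 45.13.
Round up to the next whole unit.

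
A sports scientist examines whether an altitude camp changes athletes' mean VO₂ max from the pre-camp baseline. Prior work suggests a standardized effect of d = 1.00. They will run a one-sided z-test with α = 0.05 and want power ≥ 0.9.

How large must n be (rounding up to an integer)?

For power 0.9 need Φ(δ − z_{0.05}) = 0.9, so δ = z_{0.05} + z_{0.10} = 1.645 + 1.282 = 2.926.
δ = d·√n ⇒ n = (δ/d)² = (2.926 / 1.00)² = 8.56.
Round up to the next whole unit.

n = 9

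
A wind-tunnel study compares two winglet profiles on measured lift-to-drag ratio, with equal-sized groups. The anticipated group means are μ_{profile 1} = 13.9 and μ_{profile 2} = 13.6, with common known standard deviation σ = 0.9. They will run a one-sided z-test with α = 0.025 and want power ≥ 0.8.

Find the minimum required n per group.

n = 142 per group

Standardized effect: d = |μ_{profile 1} − μ_{profile 2}| / σ = |13.9 − 13.6| / 0.9 = 0.3333
Set Φ(δ − 1.960) = 0.8; then δ − 1.960 = Φ⁻¹(0.8) = 0.842, giving δ = 2.802.
δ = d·√(n/2) ⇒ n = 2(δ/d)² = 2 × (2.802 / 0.3333)² = 141.28.
Rounding up, n = 142 per group.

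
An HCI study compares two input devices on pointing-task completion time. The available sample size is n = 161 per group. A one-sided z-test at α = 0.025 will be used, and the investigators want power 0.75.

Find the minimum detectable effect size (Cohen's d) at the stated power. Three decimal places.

d ≈ 0.294

Need Φ(δ − 1.960) = 0.75, so δ = 1.960 + 0.674 = 2.634.
δ = d·√(n/2) ⇒ d = δ/√(n/2) = 2.634/√(161/2) = 0.2936.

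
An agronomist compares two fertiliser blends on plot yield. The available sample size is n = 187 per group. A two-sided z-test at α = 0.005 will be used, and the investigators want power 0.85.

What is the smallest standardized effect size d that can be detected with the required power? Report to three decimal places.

d ≈ 0.397

Need Φ(δ − 2.807) = 0.85, so δ = 2.807 + 1.036 = 3.843.
(The second rejection-region term Φ(−δ − z_{α/2}) is negligible and dropped.)
δ = d·√(n/2) ⇒ d = δ/√(n/2) = 3.843/√(187/2) = 0.3975.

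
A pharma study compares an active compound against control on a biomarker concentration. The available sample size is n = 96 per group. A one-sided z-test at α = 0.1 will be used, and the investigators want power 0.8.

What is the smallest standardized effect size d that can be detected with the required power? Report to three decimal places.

Need Φ(δ − 1.282) = 0.8, so δ = 1.282 + 0.842 = 2.123.
δ = d·√(n/2) ⇒ d = δ/√(n/2) = 2.123/√(96/2) = 0.3065.

d ≈ 0.306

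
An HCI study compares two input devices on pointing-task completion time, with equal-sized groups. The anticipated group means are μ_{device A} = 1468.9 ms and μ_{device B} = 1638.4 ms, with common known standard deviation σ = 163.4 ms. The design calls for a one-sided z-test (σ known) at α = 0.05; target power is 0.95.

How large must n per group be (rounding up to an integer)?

n = 21 per group

Standardized effect: d = |μ_{device A} − μ_{device B}| / σ = |1468.9 − 1638.4| / 163.4 = 1.0373
Set Φ(δ − 1.645) = 0.95; then δ − 1.645 = Φ⁻¹(0.95) = 1.645, giving δ = 3.290.
δ = d·√(n/2) ⇒ n = 2(δ/d)² = 2 × (3.290 / 1.0373)² = 20.11.
Rounding up, n = 21 per group.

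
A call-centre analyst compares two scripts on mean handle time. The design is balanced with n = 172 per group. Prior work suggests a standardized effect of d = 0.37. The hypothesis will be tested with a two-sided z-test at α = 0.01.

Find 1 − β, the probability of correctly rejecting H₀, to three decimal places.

Power ≈ 0.804

Noncentrality parameter: δ = d·√(n/2) = 0.37 × √(172/2) = 3.4312
Two-sided α = 0.01 → critical value z_{0.005} = 2.576.
Power = Φ(δ − 2.576) + Φ(−δ − 2.576) = Φ(0.855) + Φ(-6.007) = 0.8038 + 0.0000 = 0.8038.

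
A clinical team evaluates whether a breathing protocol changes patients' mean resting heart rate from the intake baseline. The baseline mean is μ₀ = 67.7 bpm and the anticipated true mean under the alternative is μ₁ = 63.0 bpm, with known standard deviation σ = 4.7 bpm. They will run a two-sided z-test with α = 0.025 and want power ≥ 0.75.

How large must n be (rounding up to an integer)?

n = 9

Standardized effect: d = |μ₁ − μ₀| / σ = |63.0 − 67.7| / 4.7 = 1.0000
For power 0.75 need Φ(δ − z_{0.0125}) = 0.75, so δ = z_{0.0125} + z_{0.25} = 2.241 + 0.674 = 2.916.
(Ignoring the negligible lower-tail rejection probability gives the usual closed-form inversion.)
δ = d·√n ⇒ n = (δ/d)² = (2.916 / 1.0000)² = 8.50.
Rounding up, n = 9.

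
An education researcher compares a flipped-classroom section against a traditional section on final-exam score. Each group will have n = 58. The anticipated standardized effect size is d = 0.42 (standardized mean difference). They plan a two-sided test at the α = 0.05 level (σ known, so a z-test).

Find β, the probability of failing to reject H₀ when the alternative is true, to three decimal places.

Noncentrality parameter: δ = d·√(n/2) = 0.42 × √(58/2) = 2.2618
Critical value for a two-sided test at α = 0.05: z_{α/2} = 1.960.
Power = Φ(δ − 1.960) + Φ(−δ − 1.960) = Φ(0.302) + Φ(-4.222) = 0.6186 + 0.0000 = 0.6186.
Type II error: β = 1 − power = 1 − 0.6186 = 0.3814.

β ≈ 0.381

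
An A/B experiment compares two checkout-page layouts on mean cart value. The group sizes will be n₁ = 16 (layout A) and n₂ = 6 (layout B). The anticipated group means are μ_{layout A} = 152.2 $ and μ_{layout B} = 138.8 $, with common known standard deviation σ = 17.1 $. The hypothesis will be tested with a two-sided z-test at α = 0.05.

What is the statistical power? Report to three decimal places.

Power ≈ 0.373

Standardized effect: d = |μ_{layout A} − μ_{layout B}| / σ = |152.2 − 138.8| / 17.1 = 0.7836
Noncentrality parameter: δ = d / √(1/n₁ + 1/n₂) = 0.7836 / √(1/16 + 1/6) = 1.6369
Two-sided α = 0.05 → critical value z_{0.025} = 1.960.
Power = Φ(δ − 1.960) + Φ(−δ − 1.960) = Φ(-0.323) + Φ(-3.597) = 0.3733 + 0.0002 = 0.3735.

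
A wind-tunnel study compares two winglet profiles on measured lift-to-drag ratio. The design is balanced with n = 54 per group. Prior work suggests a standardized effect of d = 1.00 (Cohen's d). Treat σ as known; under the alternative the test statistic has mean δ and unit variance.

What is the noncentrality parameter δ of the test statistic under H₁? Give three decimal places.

δ ≈ 5.196

δ = d·√(n/2) = 1.00 × √(54/2) = 5.1962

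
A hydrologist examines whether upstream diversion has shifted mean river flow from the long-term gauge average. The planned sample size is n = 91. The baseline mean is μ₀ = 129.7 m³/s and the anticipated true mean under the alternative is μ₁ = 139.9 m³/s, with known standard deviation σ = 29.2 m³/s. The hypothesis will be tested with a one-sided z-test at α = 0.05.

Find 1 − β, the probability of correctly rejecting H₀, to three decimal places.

Power ≈ 0.954

Standardized effect: d = |μ₁ − μ₀| / σ = |139.9 − 129.7| / 29.2 = 0.3493
Noncentrality parameter: δ = d·√n = 0.3493 × √91 = 3.3323
One-sided α = 0.05 → critical value z_{0.05} = 1.645.
Power = Φ(δ − 1.645) = Φ(1.687) = 0.9542.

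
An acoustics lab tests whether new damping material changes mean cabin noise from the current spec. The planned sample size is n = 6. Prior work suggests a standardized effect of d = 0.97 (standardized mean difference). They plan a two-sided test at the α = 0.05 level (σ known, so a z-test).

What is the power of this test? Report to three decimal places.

Power ≈ 0.661

Noncentrality parameter: δ = d·√n = 0.97 × √6 = 2.3760
Two-sided α = 0.05 → critical value z_{0.025} = 1.960.
Power = Φ(δ − 1.960) + Φ(−δ − 1.960) = Φ(0.416) + Φ(-4.336) = 0.6613 + 0.0000 = 0.6613.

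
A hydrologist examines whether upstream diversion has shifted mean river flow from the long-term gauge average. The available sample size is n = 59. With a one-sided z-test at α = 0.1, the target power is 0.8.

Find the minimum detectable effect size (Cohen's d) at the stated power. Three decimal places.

d ≈ 0.276

Required noncentrality: δ = z_{0.1} + z_{0.20} = 1.282 + 0.842 = 2.123.
δ = d·√n ⇒ d = δ/√n = 2.123/√59 = 0.2764.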